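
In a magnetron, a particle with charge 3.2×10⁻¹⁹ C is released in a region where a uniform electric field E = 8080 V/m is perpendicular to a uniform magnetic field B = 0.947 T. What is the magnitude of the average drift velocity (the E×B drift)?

In crossed fields the guiding centre drifts at v_d = |E×B|/B² = E/B, independent of charge and mass.
v_d = 8080/0.947 = 8530 m/s.

v_d ≈ 8530 m/s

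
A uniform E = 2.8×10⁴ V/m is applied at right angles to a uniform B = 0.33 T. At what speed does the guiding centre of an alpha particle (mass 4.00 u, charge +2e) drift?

v_d ≈ 8.5×10⁴ m/s

The E×B drift speed is v_d = E/B.
v_d = 2.8×10⁴/0.33 = 8.5×10⁴ m/s.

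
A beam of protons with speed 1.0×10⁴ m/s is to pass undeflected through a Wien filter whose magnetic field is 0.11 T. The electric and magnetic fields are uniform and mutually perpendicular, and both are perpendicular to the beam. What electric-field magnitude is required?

E = 1100 V/m

For straight-line motion qE = qvB, so E = vB.
E = 1.0×10⁴ × 0.11 = 1100 V/m.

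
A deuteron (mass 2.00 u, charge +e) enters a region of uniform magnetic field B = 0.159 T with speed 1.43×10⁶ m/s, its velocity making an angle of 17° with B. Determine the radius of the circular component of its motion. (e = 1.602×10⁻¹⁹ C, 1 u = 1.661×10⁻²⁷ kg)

v⊥ = v sinθ = 1.43×10⁶·sin17° ≈ 4.181×10⁵ m/s.
r = m v⊥/(|q|B) = (3.322×10⁻²⁷)(4.181×10⁵)/((1.602×10⁻¹⁹)(0.159)) ≈ 0.0545 m.

r ≈ 0.0545 m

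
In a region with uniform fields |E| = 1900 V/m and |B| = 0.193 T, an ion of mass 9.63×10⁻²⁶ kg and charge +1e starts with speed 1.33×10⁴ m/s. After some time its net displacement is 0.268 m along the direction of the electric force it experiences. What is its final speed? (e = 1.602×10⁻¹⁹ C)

v_f ≈ 4.33×10⁴ m/s

B does no work; ΔKE = |q|E d.
½mv_f² = ½mv₀² + |q|Ed = ½(9.63×10⁻²⁶)(1.33×10⁴)² + (1.602×10⁻¹⁹)(1900)(0.268) ≈ 8.517×10⁻¹⁸ J + 8.157×10⁻¹⁷ J ≈ 9.009×10⁻¹⁷ J.
v_f = √(2·9.009×10⁻¹⁷/9.63×10⁻²⁶) ≈ 4.33×10⁴ m/s.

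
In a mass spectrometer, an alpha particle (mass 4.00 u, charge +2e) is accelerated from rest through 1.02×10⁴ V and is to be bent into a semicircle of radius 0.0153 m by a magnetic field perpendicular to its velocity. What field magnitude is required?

v = √(2|q|V/m) = √(2·3.204×10⁻¹⁹·1.02×10⁴/6.644×10⁻²⁷) ≈ 9.919×10⁵ m/s.
B = mv/(|q|r) = (6.644×10⁻²⁷)(9.919×10⁵)/((3.204×10⁻¹⁹)(0.0153)) ≈ 1.34 T.

B ≈ 1.34 T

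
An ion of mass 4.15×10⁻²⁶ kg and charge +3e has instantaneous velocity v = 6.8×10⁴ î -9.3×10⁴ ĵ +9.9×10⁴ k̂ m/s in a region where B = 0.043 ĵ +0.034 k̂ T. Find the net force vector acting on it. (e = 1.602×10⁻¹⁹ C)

v×B = (-7420, -2310, 2920) N/C.
F = q v×B = (4.806×10⁻¹⁹ C)·(-7420, -2310, 2920) = (-3.57×10⁻¹⁵, -1.11×10⁻¹⁵, 1.41×10⁻¹⁵) N.

F ≈ (-3.57×10⁻¹⁵, -1.11×10⁻¹⁵, 1.41×10⁻¹⁵) N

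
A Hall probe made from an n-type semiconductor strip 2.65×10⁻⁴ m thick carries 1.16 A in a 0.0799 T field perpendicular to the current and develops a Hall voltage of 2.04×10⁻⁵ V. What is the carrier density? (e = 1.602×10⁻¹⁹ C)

From V_H = IB/(n e t), n = IB/(V_H e t).
n = (1.16)(0.0799)/((2.04×10⁻⁵)(1.602×10⁻¹⁹)(2.65×10⁻⁴)) ≈ 1.07×10²⁶ m⁻³.

n ≈ 1.07×10²⁶ m⁻³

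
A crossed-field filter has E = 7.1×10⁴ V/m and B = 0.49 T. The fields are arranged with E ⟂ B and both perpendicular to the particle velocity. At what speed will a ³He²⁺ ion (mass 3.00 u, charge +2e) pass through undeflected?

v = 1.4×10⁵ m/s

Straight-line motion ⇒ electric and magnetic forces cancel, so E = vB.
v = E/B = 7.1×10⁴/0.49 = 1.4×10⁵ m/s.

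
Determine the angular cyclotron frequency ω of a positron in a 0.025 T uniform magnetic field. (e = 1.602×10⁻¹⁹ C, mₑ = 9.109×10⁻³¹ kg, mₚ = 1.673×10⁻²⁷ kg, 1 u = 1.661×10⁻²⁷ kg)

ω = |q|B/m.
ω = (1.602×10⁻¹⁹)(0.025)/9.109×10⁻³¹ ≈ 4.4×10⁹ rad/s.

ω ≈ 4.4×10⁹ rad/s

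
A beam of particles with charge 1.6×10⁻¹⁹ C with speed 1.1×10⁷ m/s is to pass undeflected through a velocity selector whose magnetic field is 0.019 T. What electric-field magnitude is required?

For straight-line motion qE = qvB, so E = vB.
E = 1.1×10⁷ × 0.019 = 2.1×10⁵ V/m.

E = 2.1×10⁵ V/m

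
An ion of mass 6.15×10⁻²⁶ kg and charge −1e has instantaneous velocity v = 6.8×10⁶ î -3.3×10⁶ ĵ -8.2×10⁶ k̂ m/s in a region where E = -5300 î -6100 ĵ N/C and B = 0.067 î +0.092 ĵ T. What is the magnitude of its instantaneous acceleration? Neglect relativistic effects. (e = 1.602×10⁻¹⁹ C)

v×B = (7.54×10⁵, -5.49×10⁵, 8.47×10⁵) N/C.
E + v×B = (7.49×10⁵, -5.56×10⁵, 8.47×10⁵) N/C.
F = q(E + v×B) = (−1.602×10⁻¹⁹ C)·(7.49×10⁵, -5.56×10⁵, 8.47×10⁵) = (-1.20×10⁻¹³, 8.90×10⁻¹⁴, -1.36×10⁻¹³) N.
|a| = |F|/m = 2.018×10⁻¹³/6.15×10⁻²⁶ ≈ 3.28×10¹² m/s².

|a| ≈ 3.28×10¹² m/s²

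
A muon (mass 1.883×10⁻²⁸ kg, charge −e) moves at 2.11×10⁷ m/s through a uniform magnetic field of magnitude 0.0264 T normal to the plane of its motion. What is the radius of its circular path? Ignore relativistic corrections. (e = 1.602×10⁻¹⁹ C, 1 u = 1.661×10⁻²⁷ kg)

The magnetic force provides the centripetal force: |q|vB = mv²/r.
r = mv/(|q|B) = (1.883×10⁻²⁸)(2.11×10⁷)/((1.602×10⁻¹⁹)(0.0264)) ≈ 0.939 m.

r ≈ 0.939 m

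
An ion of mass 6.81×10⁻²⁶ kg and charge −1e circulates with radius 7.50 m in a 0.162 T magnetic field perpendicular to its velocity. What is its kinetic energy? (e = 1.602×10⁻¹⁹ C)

v = |q|Br/m, then KE = ½mv² = (qBr)²/(2m).
v = (1.602×10⁻¹⁹)(0.162)(7.50)/6.81×10⁻²⁶ ≈ 2.858×10⁶ m/s.
KE = ½(6.81×10⁻²⁶)(2.858×10⁶)² ≈ 2.78×10⁻¹³ J.

KE ≈ 2.78×10⁻¹³ J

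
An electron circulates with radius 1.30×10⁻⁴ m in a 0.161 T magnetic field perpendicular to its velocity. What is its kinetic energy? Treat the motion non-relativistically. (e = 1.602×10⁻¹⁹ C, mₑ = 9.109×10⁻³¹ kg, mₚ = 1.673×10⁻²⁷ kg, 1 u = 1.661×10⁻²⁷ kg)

KE ≈ 38.5 eV

v = |q|Br/m, then KE = ½mv² = (qBr)²/(2m).
v = (1.602×10⁻¹⁹)(0.161)(1.30×10⁻⁴)/9.109×10⁻³¹ ≈ 3.681×10⁶ m/s.
KE = ½(9.109×10⁻³¹)(3.681×10⁶)² ≈ 6.17×10⁻¹⁸ J = 38.5 eV.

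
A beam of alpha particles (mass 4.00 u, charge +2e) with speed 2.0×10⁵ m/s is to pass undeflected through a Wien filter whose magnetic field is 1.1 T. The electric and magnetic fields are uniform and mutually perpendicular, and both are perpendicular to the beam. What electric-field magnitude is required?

For straight-line motion qE = qvB, so E = vB.
E = 2.0×10⁵ × 1.1 = 2.2×10⁵ V/m.

E = 2.2×10⁵ V/m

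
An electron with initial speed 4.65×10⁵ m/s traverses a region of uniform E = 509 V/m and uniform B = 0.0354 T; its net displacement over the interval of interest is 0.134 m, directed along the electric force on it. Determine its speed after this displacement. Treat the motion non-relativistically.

v_f ≈ 4.92×10⁶ m/s

B does no work; ΔKE = |q|E d.
½mv_f² = ½mv₀² + |q|Ed = ½(9.109×10⁻³¹)(4.65×10⁵)² + (1.602×10⁻¹⁹)(509)(0.134) ≈ 9.848×10⁻²⁰ J + 1.093×10⁻¹⁷ J ≈ 1.103×10⁻¹⁷ J.
v_f = √(2·1.103×10⁻¹⁷/9.109×10⁻³¹) ≈ 4.92×10⁶ m/s.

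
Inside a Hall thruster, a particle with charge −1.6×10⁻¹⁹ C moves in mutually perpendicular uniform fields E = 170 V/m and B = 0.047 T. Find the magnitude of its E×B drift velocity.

In crossed fields the guiding centre drifts at v_d = |E×B|/B² = E/B, independent of charge and mass.
v_d = 170/0.047 = 3600 m/s.

v_d ≈ 3600 m/s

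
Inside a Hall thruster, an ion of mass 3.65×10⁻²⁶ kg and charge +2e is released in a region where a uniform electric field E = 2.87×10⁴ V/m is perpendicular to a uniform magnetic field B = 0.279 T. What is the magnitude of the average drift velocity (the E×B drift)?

v_d ≈ 1.03×10⁵ m/s

In crossed fields the guiding centre drifts at v_d = |E×B|/B² = E/B, independent of charge and mass.
v_d = 2.87×10⁴/0.279 = 1.03×10⁵ m/s.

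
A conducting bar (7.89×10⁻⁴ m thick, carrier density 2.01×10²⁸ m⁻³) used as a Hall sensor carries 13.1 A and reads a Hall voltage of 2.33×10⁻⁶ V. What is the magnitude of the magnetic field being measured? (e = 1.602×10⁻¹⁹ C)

From V_H = IB/(n e t), B = V_H n e t / I.
B = (2.33×10⁻⁶)(2.01×10²⁸)(1.602×10⁻¹⁹)(7.89×10⁻⁴)/13.1 ≈ 0.452 T.

B ≈ 0.452 T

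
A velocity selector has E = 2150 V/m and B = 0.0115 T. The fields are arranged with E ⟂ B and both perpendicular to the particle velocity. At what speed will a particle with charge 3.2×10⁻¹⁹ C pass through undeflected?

Straight-line motion ⇒ electric and magnetic forces cancel, so E = vB.
v = E/B = 2150/0.0115 = 1.87×10⁵ m/s.
The result is independent of the particle's charge and mass.

v = 1.87×10⁵ m/s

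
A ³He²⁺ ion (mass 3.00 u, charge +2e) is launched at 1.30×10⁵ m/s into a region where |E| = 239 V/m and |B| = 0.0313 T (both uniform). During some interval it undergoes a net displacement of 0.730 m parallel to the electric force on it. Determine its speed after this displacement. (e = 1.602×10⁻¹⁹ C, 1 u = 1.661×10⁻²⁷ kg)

B does no work; ΔKE = |q|E d.
½mv_f² = ½mv₀² + |q|Ed = ½(4.983×10⁻²⁷)(1.30×10⁵)² + (3.204×10⁻¹⁹)(239)(0.730) ≈ 4.211×10⁻¹⁷ J + 5.590×10⁻¹⁷ J ≈ 9.801×10⁻¹⁷ J.
v_f = √(2·9.801×10⁻¹⁷/4.983×10⁻²⁷) ≈ 1.98×10⁵ m/s.

v_f ≈ 1.98×10⁵ m/s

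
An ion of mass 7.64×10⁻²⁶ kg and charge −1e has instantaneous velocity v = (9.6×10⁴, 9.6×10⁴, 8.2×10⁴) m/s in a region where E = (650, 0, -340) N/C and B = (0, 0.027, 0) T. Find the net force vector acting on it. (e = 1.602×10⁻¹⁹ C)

F ≈ (2.51×10⁻¹⁶, 0, -3.61×10⁻¹⁶) N

v×B = (-2210, 0, 2590) N/C.
E + v×B = (-1560, 0, 2250) N/C.
F = q(E + v×B) = (−1.602×10⁻¹⁹ C)·(-1560, 0, 2250) = (2.51×10⁻¹⁶, 0, -3.61×10⁻¹⁶) N.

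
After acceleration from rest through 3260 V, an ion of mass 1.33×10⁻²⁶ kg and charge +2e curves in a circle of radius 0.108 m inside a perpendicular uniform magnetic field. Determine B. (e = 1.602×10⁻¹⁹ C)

B ≈ 0.152 T

v = √(2|q|V/m) = √(2·3.204×10⁻¹⁹·3260/1.33×10⁻²⁶) ≈ 3.963×10⁵ m/s.
B = mv/(|q|r) = (1.33×10⁻²⁶)(3.963×10⁵)/((3.204×10⁻¹⁹)(0.108)) ≈ 0.152 T.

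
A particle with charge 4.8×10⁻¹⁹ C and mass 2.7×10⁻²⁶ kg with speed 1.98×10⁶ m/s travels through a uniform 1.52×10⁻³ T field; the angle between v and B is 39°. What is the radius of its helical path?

v⊥ = v sinθ = 1.98×10⁶·sin39° ≈ 1.246×10⁶ m/s.
r = m v⊥/(|q|B) = (2.7×10⁻²⁶)(1.246×10⁶)/((4.8×10⁻¹⁹)(1.52×10⁻³)) ≈ 46.1 m.

r ≈ 46.1 m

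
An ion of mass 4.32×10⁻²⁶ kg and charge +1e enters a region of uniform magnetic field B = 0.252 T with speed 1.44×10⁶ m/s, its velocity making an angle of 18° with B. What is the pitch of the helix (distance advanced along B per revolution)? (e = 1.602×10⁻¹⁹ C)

v∥ = v cosθ = 1.44×10⁶·cos18° ≈ 1.370×10⁶ m/s.
T = 2πm/(|q|B) = 2π(4.32×10⁻²⁶)/((1.602×10⁻¹⁹)(0.252)) ≈ 6.724×10⁻⁶ s.
pitch = v∥ T = (1.370×10⁶)(6.724×10⁻⁶) ≈ 9.21 m.

p ≈ 9.21 m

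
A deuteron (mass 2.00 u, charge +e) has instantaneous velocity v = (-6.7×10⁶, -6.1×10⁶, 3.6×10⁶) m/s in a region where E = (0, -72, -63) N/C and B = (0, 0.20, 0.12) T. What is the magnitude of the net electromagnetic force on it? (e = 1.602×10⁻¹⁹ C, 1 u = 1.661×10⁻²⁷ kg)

v×B = (-1.45×10⁶, 8.04×10⁵, -1.34×10⁶) N/C.
E + v×B = (-1.45×10⁶, 8.04×10⁵, -1.34×10⁶) N/C.
F = q(E + v×B) = (1.602×10⁻¹⁹ C)·(-1.45×10⁶, 8.04×10⁵, -1.34×10⁶) = (-2.33×10⁻¹³, 1.29×10⁻¹³, -2.15×10⁻¹³) N.
|F| = 3.42×10⁻¹³ N.

|F| ≈ 3.42×10⁻¹³ N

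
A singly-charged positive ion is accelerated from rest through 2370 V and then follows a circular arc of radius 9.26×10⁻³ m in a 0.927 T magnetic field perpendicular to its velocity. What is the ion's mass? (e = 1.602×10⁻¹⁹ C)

m ≈ 2.49×10⁻²⁷ kg

Combine |q|V = ½mv² and r = mv/(|q|B): eliminate v to get m = qB²r²/(2V).
m = (1.602×10⁻¹⁹)(0.927)²(9.26×10⁻³)²/(2·2370) ≈ 2.49×10⁻²⁷ kg.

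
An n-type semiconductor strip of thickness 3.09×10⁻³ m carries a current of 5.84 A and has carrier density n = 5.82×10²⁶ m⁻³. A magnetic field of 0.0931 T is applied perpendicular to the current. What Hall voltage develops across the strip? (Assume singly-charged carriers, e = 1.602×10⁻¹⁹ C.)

V_H ≈ 1.89×10⁻⁶ V

V_H = IB/(n e t).
V_H = (5.84)(0.0931)/((5.82×10²⁶)(1.602×10⁻¹⁹)(3.09×10⁻³)) ≈ 1.89×10⁻⁶ V.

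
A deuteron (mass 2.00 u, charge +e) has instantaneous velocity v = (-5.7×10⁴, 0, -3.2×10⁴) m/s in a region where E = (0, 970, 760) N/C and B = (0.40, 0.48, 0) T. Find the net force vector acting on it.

F ≈ (2.46×10⁻¹⁵, -1.90×10⁻¹⁵, -4.26×10⁻¹⁵) N

v×B = (1.54×10⁴, -1.28×10⁴, -2.74×10⁴) N/C.
E + v×B = (1.54×10⁴, -1.18×10⁴, -2.66×10⁴) N/C.
F = q(E + v×B) = (1.602×10⁻¹⁹ C)·(1.54×10⁴, -1.18×10⁴, -2.66×10⁴) = (2.46×10⁻¹⁵, -1.90×10⁻¹⁵, -4.26×10⁻¹⁵) N.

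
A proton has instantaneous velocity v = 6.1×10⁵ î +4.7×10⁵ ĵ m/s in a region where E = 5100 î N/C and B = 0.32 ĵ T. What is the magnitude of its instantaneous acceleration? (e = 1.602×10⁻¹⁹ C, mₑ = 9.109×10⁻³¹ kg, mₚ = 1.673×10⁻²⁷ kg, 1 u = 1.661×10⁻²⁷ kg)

|a| ≈ 1.87×10¹³ m/s²

v×B = (0, 0, 1.95×10⁵) N/C.
E + v×B = (5100, 0, 1.95×10⁵) N/C.
F = q(E + v×B) = (1.602×10⁻¹⁹ C)·(5100, 0, 1.95×10⁵) = (8.17×10⁻¹⁶, 0, 3.13×10⁻¹⁴) N.
|a| = |F|/m = 3.128×10⁻¹⁴/1.673×10⁻²⁷ ≈ 1.87×10¹³ m/s².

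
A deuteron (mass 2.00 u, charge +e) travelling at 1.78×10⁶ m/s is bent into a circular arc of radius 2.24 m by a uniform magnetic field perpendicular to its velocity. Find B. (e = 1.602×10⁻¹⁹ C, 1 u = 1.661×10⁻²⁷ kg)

B ≈ 0.0165 T

From |q|vB = mv²/r, B = mv/(|q|r).
B = (3.322×10⁻²⁷)(1.78×10⁶)/((1.602×10⁻¹⁹)(2.24)) ≈ 0.0165 T.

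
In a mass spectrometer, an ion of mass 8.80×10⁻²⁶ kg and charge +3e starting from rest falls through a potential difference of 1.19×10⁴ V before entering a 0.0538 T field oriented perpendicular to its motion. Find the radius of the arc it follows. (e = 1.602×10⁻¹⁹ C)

Acceleration: |q|V = ½mv² ⇒ v = √(2|q|V/m) = √(2·4.806×10⁻¹⁹·1.19×10⁴/8.80×10⁻²⁶) ≈ 3.605×10⁵ m/s.
In the field: r = mv/(|q|B) = (8.80×10⁻²⁶)(3.605×10⁵)/((4.806×10⁻¹⁹)(0.0538)) ≈ 1.23 m.

r ≈ 1.23 m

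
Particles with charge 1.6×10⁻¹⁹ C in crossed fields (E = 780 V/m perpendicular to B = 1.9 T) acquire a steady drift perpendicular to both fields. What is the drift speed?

The E×B drift speed is v_d = E/B.
v_d = 780/1.9 = 410 m/s.

v_d ≈ 410 m/s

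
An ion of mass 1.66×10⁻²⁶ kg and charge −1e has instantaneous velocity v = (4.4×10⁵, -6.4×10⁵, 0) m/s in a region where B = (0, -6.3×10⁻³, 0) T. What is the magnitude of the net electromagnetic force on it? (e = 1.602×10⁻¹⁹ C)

v×B = (0, 0, -2770) N/C.
F = q v×B = (−1.602×10⁻¹⁹ C)·(0, 0, -2770) = (0, 0, 4.44×10⁻¹⁶) N.
|F| = 4.44×10⁻¹⁶ N.

|F| ≈ 4.44×10⁻¹⁶ N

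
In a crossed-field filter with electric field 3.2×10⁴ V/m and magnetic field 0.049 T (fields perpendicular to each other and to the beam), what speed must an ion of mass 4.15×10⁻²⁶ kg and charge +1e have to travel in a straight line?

v = 6.5×10⁵ m/s

For undeflected motion the electric and magnetic forces balance: qE = qvB.
v = E/B = 3.2×10⁴/0.049 = 6.5×10⁵ m/s.
The result is independent of the particle's charge and mass.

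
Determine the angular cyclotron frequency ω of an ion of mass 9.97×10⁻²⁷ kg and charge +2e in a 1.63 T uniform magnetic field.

ω ≈ 5.24×10⁷ rad/s

ω = |q|B/m.
ω = (3.204×10⁻¹⁹)(1.63)/9.97×10⁻²⁷ ≈ 5.24×10⁷ rad/s.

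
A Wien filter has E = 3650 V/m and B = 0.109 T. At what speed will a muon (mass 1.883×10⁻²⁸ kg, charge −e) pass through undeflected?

Straight-line motion ⇒ electric and magnetic forces cancel, so E = vB.
v = E/B = 3650/0.109 = 3.35×10⁴ m/s.
The result is independent of the particle's charge and mass.

v = 3.35×10⁴ m/s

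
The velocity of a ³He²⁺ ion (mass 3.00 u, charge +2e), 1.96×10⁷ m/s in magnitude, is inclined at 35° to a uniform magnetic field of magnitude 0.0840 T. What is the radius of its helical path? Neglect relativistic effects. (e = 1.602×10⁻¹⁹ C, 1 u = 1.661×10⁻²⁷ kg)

v⊥ = v sinθ = 1.96×10⁷·sin35° ≈ 1.124×10⁷ m/s.
r = m v⊥/(|q|B) = (4.983×10⁻²⁷)(1.124×10⁷)/((3.204×10⁻¹⁹)(0.0840)) ≈ 2.08 m.

r ≈ 2.08 m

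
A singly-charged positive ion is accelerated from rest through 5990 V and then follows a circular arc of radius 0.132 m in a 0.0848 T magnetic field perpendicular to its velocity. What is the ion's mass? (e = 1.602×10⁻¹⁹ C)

Combine |q|V = ½mv² and r = mv/(|q|B): eliminate v to get m = qB²r²/(2V).
m = (1.602×10⁻¹⁹)(0.0848)²(0.132)²/(2·5990) ≈ 1.68×10⁻²⁷ kg.

m ≈ 1.68×10⁻²⁷ kg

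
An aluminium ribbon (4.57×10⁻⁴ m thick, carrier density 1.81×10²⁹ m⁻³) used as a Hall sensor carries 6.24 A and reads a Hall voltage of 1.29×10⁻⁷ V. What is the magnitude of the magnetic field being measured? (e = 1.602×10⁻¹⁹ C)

B ≈ 0.274 T

From V_H = IB/(n e t), B = V_H n e t / I.
B = (1.29×10⁻⁷)(1.81×10²⁹)(1.602×10⁻¹⁹)(4.57×10⁻⁴)/6.24 ≈ 0.274 T.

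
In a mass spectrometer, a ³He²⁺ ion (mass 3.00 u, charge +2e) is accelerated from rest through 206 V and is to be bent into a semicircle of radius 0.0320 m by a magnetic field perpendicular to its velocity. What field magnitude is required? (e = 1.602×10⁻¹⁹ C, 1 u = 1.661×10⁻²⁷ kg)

B ≈ 0.0791 T

v = √(2|q|V/m) = √(2·3.204×10⁻¹⁹·206/4.983×10⁻²⁷) ≈ 1.628×10⁵ m/s.
B = mv/(|q|r) = (4.983×10⁻²⁷)(1.628×10⁵)/((3.204×10⁻¹⁹)(0.0320)) ≈ 0.0791 T.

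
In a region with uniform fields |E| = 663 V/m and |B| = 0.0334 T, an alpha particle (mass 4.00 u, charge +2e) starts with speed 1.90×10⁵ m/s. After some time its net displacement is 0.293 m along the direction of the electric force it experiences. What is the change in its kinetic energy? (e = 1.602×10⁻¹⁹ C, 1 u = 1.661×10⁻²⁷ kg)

ΔKE ≈ 6.22×10⁻¹⁷ J

The magnetic force is always ⟂ v and does no work; only the electric force changes KE.
ΔKE = F_E · d = |q|E d = (3.204×10⁻¹⁹)(663)(0.293) ≈ 6.22×10⁻¹⁷ J.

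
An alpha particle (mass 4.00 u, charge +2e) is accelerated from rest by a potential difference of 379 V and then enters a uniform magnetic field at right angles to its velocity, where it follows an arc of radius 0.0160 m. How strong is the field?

B ≈ 0.248 T

v = √(2|q|V/m) = √(2·3.204×10⁻¹⁹·379/6.644×10⁻²⁷) ≈ 1.912×10⁵ m/s.
B = mv/(|q|r) = (6.644×10⁻²⁷)(1.912×10⁵)/((3.204×10⁻¹⁹)(0.0160)) ≈ 0.248 T.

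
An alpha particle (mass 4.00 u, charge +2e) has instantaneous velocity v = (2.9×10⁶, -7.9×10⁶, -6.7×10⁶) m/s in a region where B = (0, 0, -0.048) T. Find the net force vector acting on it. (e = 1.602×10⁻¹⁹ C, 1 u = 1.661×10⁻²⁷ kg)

v×B = (3.79×10⁵, 1.39×10⁵, 0) N/C.
F = q v×B = (3.204×10⁻¹⁹ C)·(3.79×10⁵, 1.39×10⁵, 0) = (1.21×10⁻¹³, 4.46×10⁻¹⁴, 0) N.

F ≈ (1.21×10⁻¹³, 4.46×10⁻¹⁴, 0) N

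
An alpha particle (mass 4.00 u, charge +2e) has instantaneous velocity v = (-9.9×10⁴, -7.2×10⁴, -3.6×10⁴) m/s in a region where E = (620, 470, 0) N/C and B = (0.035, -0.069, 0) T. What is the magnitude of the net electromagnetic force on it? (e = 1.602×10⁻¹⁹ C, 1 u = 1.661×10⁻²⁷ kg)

|F| ≈ 3.07×10⁻¹⁵ N

v×B = (-2480, -1260, 9350) N/C.
E + v×B = (-1860, -790, 9350) N/C.
F = q(E + v×B) = (3.204×10⁻¹⁹ C)·(-1860, -790, 9350) = (-5.97×10⁻¹⁶, -2.53×10⁻¹⁶, 3.00×10⁻¹⁵) N.
|F| = 3.07×10⁻¹⁵ N.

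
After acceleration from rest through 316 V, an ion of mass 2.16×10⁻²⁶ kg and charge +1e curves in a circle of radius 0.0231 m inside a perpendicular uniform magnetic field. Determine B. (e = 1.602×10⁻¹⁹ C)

B ≈ 0.400 T

v = √(2|q|V/m) = √(2·1.602×10⁻¹⁹·316/2.16×10⁻²⁶) ≈ 6.846×10⁴ m/s.
B = mv/(|q|r) = (2.16×10⁻²⁶)(6.846×10⁴)/((1.602×10⁻¹⁹)(0.0231)) ≈ 0.400 T.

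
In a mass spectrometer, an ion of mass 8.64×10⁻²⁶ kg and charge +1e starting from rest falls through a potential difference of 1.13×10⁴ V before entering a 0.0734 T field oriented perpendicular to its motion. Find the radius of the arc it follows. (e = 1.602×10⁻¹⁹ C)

r ≈ 1.50 m

Acceleration: |q|V = ½mv² ⇒ v = √(2|q|V/m) = √(2·1.602×10⁻¹⁹·1.13×10⁴/8.64×10⁻²⁶) ≈ 2.047×10⁵ m/s.
In the field: r = mv/(|q|B) = (8.64×10⁻²⁶)(2.047×10⁵)/((1.602×10⁻¹⁹)(0.0734)) ≈ 1.50 m.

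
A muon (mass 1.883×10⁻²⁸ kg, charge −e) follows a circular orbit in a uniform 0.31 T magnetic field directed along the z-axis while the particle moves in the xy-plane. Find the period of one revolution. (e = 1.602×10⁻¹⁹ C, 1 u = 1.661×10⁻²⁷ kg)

T ≈ 2.4×10⁻⁸ s

The cyclotron period depends only on m, q, B: T = 2πm/(|q|B).
T = 2π(1.883×10⁻²⁸)/((1.602×10⁻¹⁹)(0.31)) ≈ 2.4×10⁻⁸ s.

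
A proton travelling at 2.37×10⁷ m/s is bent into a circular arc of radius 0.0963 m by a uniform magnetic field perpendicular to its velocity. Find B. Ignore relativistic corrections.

From |q|vB = mv²/r, B = mv/(|q|r).
B = (1.673×10⁻²⁷)(2.37×10⁷)/((1.602×10⁻¹⁹)(0.0963)) ≈ 2.57 T.

B ≈ 2.57 T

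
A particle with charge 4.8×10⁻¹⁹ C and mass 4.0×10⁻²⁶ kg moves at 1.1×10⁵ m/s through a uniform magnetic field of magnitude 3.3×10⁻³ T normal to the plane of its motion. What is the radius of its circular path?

The magnetic force provides the centripetal force: |q|vB = mv²/r.
r = mv/(|q|B) = (4.0×10⁻²⁶)(1.1×10⁵)/((4.8×10⁻¹⁹)(3.3×10⁻³)) ≈ 2.8 m.

r ≈ 2.8 m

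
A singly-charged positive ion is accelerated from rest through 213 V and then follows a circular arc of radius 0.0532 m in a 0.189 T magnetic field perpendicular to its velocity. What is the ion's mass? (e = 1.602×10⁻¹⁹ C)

m ≈ 3.80×10⁻²⁶ kg

Combine |q|V = ½mv² and r = mv/(|q|B): eliminate v to get m = qB²r²/(2V).
m = (1.602×10⁻¹⁹)(0.189)²(0.0532)²/(2·213) ≈ 3.80×10⁻²⁶ kg.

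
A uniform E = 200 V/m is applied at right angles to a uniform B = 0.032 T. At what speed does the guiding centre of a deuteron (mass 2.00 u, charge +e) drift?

v_d ≈ 6200 m/s

In crossed fields the guiding centre drifts at v_d = |E×B|/B² = E/B, independent of charge and mass.
v_d = 200/0.032 = 6200 m/s.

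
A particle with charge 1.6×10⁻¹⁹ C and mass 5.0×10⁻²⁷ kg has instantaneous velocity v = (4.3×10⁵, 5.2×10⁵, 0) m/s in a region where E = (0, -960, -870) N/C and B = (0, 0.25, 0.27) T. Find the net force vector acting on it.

F ≈ (2.25×10⁻¹⁴, -1.87×10⁻¹⁴, 1.71×10⁻¹⁴) N

v×B = (1.40×10⁵, -1.16×10⁵, 1.08×10⁵) N/C.
E + v×B = (1.40×10⁵, -1.17×10⁵, 1.07×10⁵) N/C.
F = q(E + v×B) = (1.6×10⁻¹⁹ C)·(1.40×10⁵, -1.17×10⁵, 1.07×10⁵) = (2.25×10⁻¹⁴, -1.87×10⁻¹⁴, 1.71×10⁻¹⁴) N.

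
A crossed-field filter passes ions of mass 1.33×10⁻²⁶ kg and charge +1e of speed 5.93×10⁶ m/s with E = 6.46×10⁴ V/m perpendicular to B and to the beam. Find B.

Balance of forces in the selector: qE = qvB ⇒ B = E/v.
B = 6.46×10⁴/5.93×10⁶ = 0.0109 T.

B = 0.0109 T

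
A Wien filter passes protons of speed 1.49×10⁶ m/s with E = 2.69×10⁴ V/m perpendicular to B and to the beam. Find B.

Balance of forces in the selector: qE = qvB ⇒ B = E/v.
B = 2.69×10⁴/1.49×10⁶ = 0.0181 T.

B = 0.0181 T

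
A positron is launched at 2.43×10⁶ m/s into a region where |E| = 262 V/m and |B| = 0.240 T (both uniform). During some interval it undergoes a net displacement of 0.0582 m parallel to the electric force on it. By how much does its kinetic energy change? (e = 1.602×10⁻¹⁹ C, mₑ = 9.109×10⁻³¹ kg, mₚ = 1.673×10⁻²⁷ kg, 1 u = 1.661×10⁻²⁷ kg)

ΔKE ≈ 2.44×10⁻¹⁸ J

The magnetic force is always ⟂ v and does no work; only the electric force changes KE.
ΔKE = F_E · d = |q|E d = (1.602×10⁻¹⁹)(262)(0.0582) ≈ 2.44×10⁻¹⁸ J.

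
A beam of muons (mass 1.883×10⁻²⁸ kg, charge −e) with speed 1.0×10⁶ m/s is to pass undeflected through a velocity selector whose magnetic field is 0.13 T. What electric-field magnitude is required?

For straight-line motion qE = qvB, so E = vB.
E = 1.0×10⁶ × 0.13 = 1.3×10⁵ V/m.

E = 1.3×10⁵ V/m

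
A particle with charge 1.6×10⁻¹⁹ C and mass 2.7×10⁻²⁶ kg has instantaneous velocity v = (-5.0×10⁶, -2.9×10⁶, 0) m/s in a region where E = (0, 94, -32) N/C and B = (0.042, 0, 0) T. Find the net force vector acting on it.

F ≈ (0, 1.50×10⁻¹⁷, 1.95×10⁻¹⁴) N

v×B = (0, 0, 1.22×10⁵) N/C.
E + v×B = (0, 94.0, 1.22×10⁵) N/C.
F = q(E + v×B) = (1.6×10⁻¹⁹ C)·(0, 94.0, 1.22×10⁵) = (0, 1.50×10⁻¹⁷, 1.95×10⁻¹⁴) N.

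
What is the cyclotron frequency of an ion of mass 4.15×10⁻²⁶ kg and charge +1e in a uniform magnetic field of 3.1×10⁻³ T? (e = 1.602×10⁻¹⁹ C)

f = |q|B/(2πm).
f = (1.602×10⁻¹⁹)(3.1×10⁻³)/(2π·4.15×10⁻²⁶) ≈ 1900 Hz.

f ≈ 1900 Hz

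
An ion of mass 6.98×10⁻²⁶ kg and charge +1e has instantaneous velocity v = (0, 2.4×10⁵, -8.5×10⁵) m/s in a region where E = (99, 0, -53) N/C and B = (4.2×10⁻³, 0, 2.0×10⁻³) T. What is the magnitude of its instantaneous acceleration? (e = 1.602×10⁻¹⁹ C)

v×B = (480, -3570, -1010) N/C.
E + v×B = (579, -3570, -1060) N/C.
F = q(E + v×B) = (1.602×10⁻¹⁹ C)·(579, -3570, -1060) = (9.28×10⁻¹⁷, -5.72×10⁻¹⁶, -1.70×10⁻¹⁶) N.
|a| = |F|/m = 6.038×10⁻¹⁶/6.98×10⁻²⁶ ≈ 8.65×10⁹ m/s².

|a| ≈ 8.65×10⁹ m/s²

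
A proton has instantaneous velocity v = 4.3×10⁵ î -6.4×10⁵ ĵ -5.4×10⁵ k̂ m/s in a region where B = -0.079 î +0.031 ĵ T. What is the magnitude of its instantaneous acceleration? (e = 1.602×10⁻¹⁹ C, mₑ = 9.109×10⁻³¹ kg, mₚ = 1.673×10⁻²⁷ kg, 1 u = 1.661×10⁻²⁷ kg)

|a| ≈ 5.65×10¹² m/s²

v×B = (1.67×10⁴, 4.27×10⁴, -3.72×10⁴) N/C.
F = q v×B = (1.602×10⁻¹⁹ C)·(1.67×10⁴, 4.27×10⁴, -3.72×10⁴) = (2.68×10⁻¹⁵, 6.83×10⁻¹⁵, -5.96×10⁻¹⁵) N.
|a| = |F|/m = 9.459×10⁻¹⁵/1.673×10⁻²⁷ ≈ 5.65×10¹² m/s².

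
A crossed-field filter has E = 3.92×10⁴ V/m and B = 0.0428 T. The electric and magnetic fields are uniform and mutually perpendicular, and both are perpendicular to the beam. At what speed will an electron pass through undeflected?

Zero net Lorentz force requires |qE| = |q v×B|, i.e. E = vB.
v = E/B = 3.92×10⁴/0.0428 = 9.16×10⁵ m/s.

v = 9.16×10⁵ m/s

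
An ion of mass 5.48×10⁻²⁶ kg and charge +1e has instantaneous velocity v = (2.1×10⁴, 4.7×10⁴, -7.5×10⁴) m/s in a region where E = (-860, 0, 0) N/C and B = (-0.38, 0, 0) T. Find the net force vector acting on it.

v×B = (0, 2.85×10⁴, 1.79×10⁴) N/C.
E + v×B = (-860, 2.85×10⁴, 1.79×10⁴) N/C.
F = q(E + v×B) = (1.602×10⁻¹⁹ C)·(-860, 2.85×10⁴, 1.79×10⁴) = (-1.38×10⁻¹⁶, 4.57×10⁻¹⁵, 2.86×10⁻¹⁵) N.

F ≈ (-1.38×10⁻¹⁶, 4.57×10⁻¹⁵, 2.86×10⁻¹⁵) N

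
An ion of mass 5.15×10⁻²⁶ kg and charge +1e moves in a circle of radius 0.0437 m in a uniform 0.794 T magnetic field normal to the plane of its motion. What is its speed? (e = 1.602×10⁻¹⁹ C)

From |q|vB = mv²/r, v = |q|Br/m.
v = (1.602×10⁻¹⁹)(0.794)(0.0437)/5.15×10⁻²⁶ ≈ 1.08×10⁵ m/s.

v ≈ 1.08×10⁵ m/s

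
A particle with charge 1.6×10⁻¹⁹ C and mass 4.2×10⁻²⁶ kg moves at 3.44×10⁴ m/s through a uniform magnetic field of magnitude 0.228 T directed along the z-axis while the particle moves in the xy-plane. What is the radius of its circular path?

r ≈ 0.0396 m

The magnetic force provides the centripetal force: |q|vB = mv²/r.
r = mv/(|q|B) = (4.2×10⁻²⁶)(3.44×10⁴)/((1.6×10⁻¹⁹)(0.228)) ≈ 0.0396 m.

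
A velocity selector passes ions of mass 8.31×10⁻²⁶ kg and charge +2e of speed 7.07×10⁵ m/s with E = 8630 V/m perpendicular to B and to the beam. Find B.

B = 0.0122 T

Balance of forces in the selector: qE = qvB ⇒ B = E/v.
B = 8630/7.07×10⁵ = 0.0122 T.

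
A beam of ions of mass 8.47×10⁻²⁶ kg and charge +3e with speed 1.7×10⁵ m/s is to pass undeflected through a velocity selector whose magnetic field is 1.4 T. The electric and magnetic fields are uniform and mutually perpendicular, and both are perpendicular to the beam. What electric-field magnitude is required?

E = 2.4×10⁵ V/m

For straight-line motion qE = qvB, so E = vB.
E = 1.7×10⁵ × 1.4 = 2.4×10⁵ V/m.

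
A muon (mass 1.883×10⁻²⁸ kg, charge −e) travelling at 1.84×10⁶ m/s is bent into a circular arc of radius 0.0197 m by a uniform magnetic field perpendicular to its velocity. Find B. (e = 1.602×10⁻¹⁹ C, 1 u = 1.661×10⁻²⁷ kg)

From |q|vB = mv²/r, B = mv/(|q|r).
B = (1.883×10⁻²⁸)(1.84×10⁶)/((1.602×10⁻¹⁹)(0.0197)) ≈ 0.110 T.

B ≈ 0.110 T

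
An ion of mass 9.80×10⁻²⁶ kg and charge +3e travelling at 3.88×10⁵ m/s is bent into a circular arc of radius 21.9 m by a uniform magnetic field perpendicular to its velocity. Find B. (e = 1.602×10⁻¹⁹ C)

From |q|vB = mv²/r, B = mv/(|q|r).
B = (9.80×10⁻²⁶)(3.88×10⁵)/((4.806×10⁻¹⁹)(21.9)) ≈ 3.61×10⁻³ T.

B ≈ 3.61×10⁻³ T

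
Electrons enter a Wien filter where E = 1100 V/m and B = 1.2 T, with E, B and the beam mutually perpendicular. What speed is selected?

For undeflected motion the electric and magnetic forces balance: qE = qvB.
v = E/B = 1100/1.2 = 920 m/s.

v = 920 m/s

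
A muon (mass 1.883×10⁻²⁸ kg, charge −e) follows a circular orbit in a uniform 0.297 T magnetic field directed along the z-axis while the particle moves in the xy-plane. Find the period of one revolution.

The cyclotron period depends only on m, q, B: T = 2πm/(|q|B).
T = 2π(1.883×10⁻²⁸)/((1.602×10⁻¹⁹)(0.297)) ≈ 2.49×10⁻⁸ s.

T ≈ 2.49×10⁻⁸ s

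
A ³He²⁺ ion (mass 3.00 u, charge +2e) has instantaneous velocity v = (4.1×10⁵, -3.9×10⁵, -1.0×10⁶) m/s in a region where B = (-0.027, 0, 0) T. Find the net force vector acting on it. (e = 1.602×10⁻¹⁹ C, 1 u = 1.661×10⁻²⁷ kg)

v×B = (0, 2.70×10⁴, -1.05×10⁴) N/C.
F = q v×B = (3.204×10⁻¹⁹ C)·(0, 2.70×10⁴, -1.05×10⁴) = (0, 8.65×10⁻¹⁵, -3.37×10⁻¹⁵) N.

F ≈ (0, 8.65×10⁻¹⁵, -3.37×10⁻¹⁵) N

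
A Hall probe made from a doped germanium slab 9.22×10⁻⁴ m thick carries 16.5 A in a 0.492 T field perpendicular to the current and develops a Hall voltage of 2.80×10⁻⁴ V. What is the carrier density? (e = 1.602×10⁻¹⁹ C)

n ≈ 1.96×10²⁶ m⁻³

From V_H = IB/(n e t), n = IB/(V_H e t).
n = (16.5)(0.492)/((2.80×10⁻⁴)(1.602×10⁻¹⁹)(9.22×10⁻⁴)) ≈ 1.96×10²⁶ m⁻³.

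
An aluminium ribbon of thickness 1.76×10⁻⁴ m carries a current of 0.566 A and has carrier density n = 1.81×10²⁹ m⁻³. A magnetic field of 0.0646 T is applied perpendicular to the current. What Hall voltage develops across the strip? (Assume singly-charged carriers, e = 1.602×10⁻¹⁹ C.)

V_H ≈ 7.16×10⁻⁹ V

V_H = IB/(n e t).
V_H = (0.566)(0.0646)/((1.81×10²⁹)(1.602×10⁻¹⁹)(1.76×10⁻⁴)) ≈ 7.16×10⁻⁹ V.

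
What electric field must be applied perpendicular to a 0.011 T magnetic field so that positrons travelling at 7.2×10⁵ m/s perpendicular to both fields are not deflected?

For straight-line motion qE = qvB, so E = vB.
E = 7.2×10⁵ × 0.011 = 7900 V/m.

E = 7900 V/m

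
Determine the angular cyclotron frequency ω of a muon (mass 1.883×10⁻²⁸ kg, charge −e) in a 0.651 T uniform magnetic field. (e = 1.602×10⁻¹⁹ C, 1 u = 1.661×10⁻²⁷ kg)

ω ≈ 5.54×10⁸ rad/s

ω = |q|B/m.
ω = (1.602×10⁻¹⁹)(0.651)/1.883×10⁻²⁸ ≈ 5.54×10⁸ rad/s.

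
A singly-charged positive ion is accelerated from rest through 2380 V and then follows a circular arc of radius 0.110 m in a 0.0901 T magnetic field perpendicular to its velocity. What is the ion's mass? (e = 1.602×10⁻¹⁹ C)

m ≈ 3.31×10⁻²⁷ kg

Combine |q|V = ½mv² and r = mv/(|q|B): eliminate v to get m = qB²r²/(2V).
m = (1.602×10⁻¹⁹)(0.0901)²(0.110)²/(2·2380) ≈ 3.31×10⁻²⁷ kg.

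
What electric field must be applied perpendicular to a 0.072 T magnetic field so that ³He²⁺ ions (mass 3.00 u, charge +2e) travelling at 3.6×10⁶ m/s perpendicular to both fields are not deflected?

For straight-line motion qE = qvB, so E = vB.
E = 3.6×10⁶ × 0.072 = 2.6×10⁵ V/m.

E = 2.6×10⁵ V/m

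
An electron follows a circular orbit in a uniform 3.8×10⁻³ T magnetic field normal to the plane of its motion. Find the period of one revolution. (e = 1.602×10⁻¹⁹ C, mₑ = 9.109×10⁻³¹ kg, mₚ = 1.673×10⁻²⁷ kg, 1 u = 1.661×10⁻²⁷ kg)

The cyclotron period depends only on m, q, B: T = 2πm/(|q|B).
T = 2π(9.109×10⁻³¹)/((1.602×10⁻¹⁹)(3.8×10⁻³)) ≈ 9.4×10⁻⁹ s.

T ≈ 9.4×10⁻⁹ s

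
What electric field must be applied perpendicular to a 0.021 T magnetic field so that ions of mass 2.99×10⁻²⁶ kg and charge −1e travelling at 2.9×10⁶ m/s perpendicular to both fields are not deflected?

E = 6.1×10⁴ V/m

For straight-line motion qE = qvB, so E = vB.
E = 2.9×10⁶ × 0.021 = 6.1×10⁴ V/m.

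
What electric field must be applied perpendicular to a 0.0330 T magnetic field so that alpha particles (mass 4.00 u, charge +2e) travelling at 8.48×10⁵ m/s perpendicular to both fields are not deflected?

For straight-line motion qE = qvB, so E = vB.
E = 8.48×10⁵ × 0.0330 = 2.80×10⁴ V/m.

E = 2.80×10⁴ V/m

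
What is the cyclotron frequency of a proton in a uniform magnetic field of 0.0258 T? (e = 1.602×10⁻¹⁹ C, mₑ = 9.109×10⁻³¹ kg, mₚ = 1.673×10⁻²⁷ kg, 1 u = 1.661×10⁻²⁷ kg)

f = |q|B/(2πm).
f = (1.602×10⁻¹⁹)(0.0258)/(2π·1.673×10⁻²⁷) ≈ 3.93×10⁵ Hz.

f ≈ 3.93×10⁵ Hz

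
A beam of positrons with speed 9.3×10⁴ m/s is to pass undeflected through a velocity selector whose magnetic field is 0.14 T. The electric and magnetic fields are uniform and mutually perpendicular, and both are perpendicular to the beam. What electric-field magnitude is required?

E = 1.3×10⁴ V/m

For straight-line motion qE = qvB, so E = vB.
E = 9.3×10⁴ × 0.14 = 1.3×10⁴ V/m.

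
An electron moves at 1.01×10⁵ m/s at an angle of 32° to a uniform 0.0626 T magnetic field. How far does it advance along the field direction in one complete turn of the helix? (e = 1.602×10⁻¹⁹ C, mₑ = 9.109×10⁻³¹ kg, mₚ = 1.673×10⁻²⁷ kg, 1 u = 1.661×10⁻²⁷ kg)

v∥ = v cosθ = 1.01×10⁵·cos32° ≈ 8.565×10⁴ m/s.
T = 2πm/(|q|B) = 2π(9.109×10⁻³¹)/((1.602×10⁻¹⁹)(0.0626)) ≈ 5.707×10⁻¹⁰ s.
pitch = v∥ T = (8.565×10⁴)(5.707×10⁻¹⁰) ≈ 4.89×10⁻⁵ m.

p ≈ 4.89×10⁻⁵ m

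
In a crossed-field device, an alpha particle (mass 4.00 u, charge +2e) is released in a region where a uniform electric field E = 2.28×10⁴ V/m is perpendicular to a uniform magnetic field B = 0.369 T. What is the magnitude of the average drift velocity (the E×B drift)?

The steady drift has the magnetic force balancing the electric force, so v_d = E/B.
v_d = 2.28×10⁴/0.369 = 6.18×10⁴ m/s.

v_d ≈ 6.18×10⁴ m/s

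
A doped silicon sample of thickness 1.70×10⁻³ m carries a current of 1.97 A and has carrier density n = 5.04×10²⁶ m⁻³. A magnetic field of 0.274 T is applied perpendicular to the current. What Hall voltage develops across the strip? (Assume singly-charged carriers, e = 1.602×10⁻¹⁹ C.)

V_H = IB/(n e t).
V_H = (1.97)(0.274)/((5.04×10²⁶)(1.602×10⁻¹⁹)(1.70×10⁻³)) ≈ 3.93×10⁻⁶ V.

V_H ≈ 3.93×10⁻⁶ V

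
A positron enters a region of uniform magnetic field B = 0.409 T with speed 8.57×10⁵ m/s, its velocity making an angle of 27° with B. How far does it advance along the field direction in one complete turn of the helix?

p ≈ 6.67×10⁻⁵ m

v∥ = v cosθ = 8.57×10⁵·cos27° ≈ 7.636×10⁵ m/s.
T = 2πm/(|q|B) = 2π(9.109×10⁻³¹)/((1.602×10⁻¹⁹)(0.409)) ≈ 8.735×10⁻¹¹ s.
pitch = v∥ T = (7.636×10⁵)(8.735×10⁻¹¹) ≈ 6.67×10⁻⁵ m.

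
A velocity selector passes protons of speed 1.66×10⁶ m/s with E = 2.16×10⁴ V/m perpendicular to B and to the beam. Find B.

Balance of forces in the selector: qE = qvB ⇒ B = E/v.
B = 2.16×10⁴/1.66×10⁶ = 0.0130 T.

B = 0.0130 T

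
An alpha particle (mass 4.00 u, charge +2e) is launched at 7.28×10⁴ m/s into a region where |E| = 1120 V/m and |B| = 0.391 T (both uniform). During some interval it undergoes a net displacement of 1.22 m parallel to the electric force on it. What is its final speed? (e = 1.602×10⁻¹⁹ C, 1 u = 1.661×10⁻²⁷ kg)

B does no work; ΔKE = |q|E d.
½mv_f² = ½mv₀² + |q|Ed = ½(6.644×10⁻²⁷)(7.28×10⁴)² + (3.204×10⁻¹⁹)(1120)(1.22) ≈ 1.761×10⁻¹⁷ J + 4.378×10⁻¹⁶ J ≈ 4.554×10⁻¹⁶ J.
v_f = √(2·4.554×10⁻¹⁶/6.644×10⁻²⁷) ≈ 3.70×10⁵ m/s.

v_f ≈ 3.70×10⁵ m/s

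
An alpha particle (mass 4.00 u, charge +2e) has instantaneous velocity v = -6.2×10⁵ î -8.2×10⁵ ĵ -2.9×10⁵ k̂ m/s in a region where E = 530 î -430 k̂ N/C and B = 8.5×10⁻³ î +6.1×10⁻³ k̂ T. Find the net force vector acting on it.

v×B = (-5000, 1320, 6970) N/C.
E + v×B = (-4470, 1320, 6540) N/C.
F = q(E + v×B) = (3.204×10⁻¹⁹ C)·(-4470, 1320, 6540) = (-1.43×10⁻¹⁵, 4.22×10⁻¹⁶, 2.10×10⁻¹⁵) N.

F ≈ (-1.43×10⁻¹⁵, 4.22×10⁻¹⁶, 2.10×10⁻¹⁵) N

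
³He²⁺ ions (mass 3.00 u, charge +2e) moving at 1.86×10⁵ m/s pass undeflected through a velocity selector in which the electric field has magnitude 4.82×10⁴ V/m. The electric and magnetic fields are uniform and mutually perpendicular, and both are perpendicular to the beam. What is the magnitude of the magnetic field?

Balance of forces in the selector: qE = qvB ⇒ B = E/v.
B = 4.82×10⁴/1.86×10⁵ = 0.259 T.

B = 0.259 T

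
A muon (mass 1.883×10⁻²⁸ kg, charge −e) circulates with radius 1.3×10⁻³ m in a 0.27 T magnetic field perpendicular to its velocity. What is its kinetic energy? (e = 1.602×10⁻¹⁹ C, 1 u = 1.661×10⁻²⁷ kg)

v = |q|Br/m, then KE = ½mv² = (qBr)²/(2m).
v = (1.602×10⁻¹⁹)(0.27)(1.3×10⁻³)/1.883×10⁻²⁸ ≈ 2.986×10⁵ m/s.
KE = ½(1.883×10⁻²⁸)(2.986×10⁵)² ≈ 8.4×10⁻¹⁸ J = 52 eV.

KE ≈ 52 eV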